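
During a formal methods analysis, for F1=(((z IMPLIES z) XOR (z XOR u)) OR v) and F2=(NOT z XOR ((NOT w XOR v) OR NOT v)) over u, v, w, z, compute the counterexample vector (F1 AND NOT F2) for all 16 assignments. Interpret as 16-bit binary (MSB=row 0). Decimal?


F1 = (((z IMPLIES z) XOR (z XOR u)) OR v)
F2 = (NOT z XOR ((NOT w XOR v) OR NOT v))
Counterexample to F1=>F2 is where F1=1 and F2=0.
Evaluate each row (bits = u,v,w,z, MSB first):
  row 0 [0000]: F1=1 F2=0 -> F1&~F2 -> 1
  row 1 [0001]: F1=0 F2=1 -> F1&~F2 -> 0
  row 2 [0010]: F1=1 F2=0 -> F1&~F2 -> 1
  row 3 [0011]: F1=0 F2=1 -> F1&~F2 -> 0
  row 4 [0100]: F1=1 F2=1 -> F1&~F2 -> 0
  row 5 [0101]: F1=1 F2=0 -> F1&~F2 -> 1
  row 6 [0110]: F1=1 F2=0 -> F1&~F2 -> 1
  row 7 [0111]: F1=1 F2=1 -> F1&~F2 -> 0
  row 8 [1000]: F1=0 F2=0 -> F1&~F2 -> 0
  row 9 [1001]: F1=1 F2=1 -> F1&~F2 -> 0
  row 10 [1010]: F1=0 F2=0 -> F1&~F2 -> 0
  row 11 [1011]: F1=1 F2=1 -> F1&~F2 -> 0
  row 12 [1100]: F1=1 F2=1 -> F1&~F2 -> 0
  row 13 [1101]: F1=1 F2=0 -> F1&~F2 -> 1
  row 14 [1110]: F1=1 F2=0 -> F1&~F2 -> 1
  row 15 [1111]: F1=1 F2=1 -> F1&~F2 -> 0
Full result column, 4 rows per line (u,v fixed per line; w,z runs 00..11 left to right):
  rows 0-3 [u,v=00]: 1010  = hex A
  rows 4-7 [u,v=01]: 0110  = hex 6
  rows 8-11 [u,v=10]: 0000  = hex 0
  rows 12-15 [u,v=11]: 0110  = hex 6
Counterexample vector (row 0 .. row 15) = 1010011000000110
Output column grouped in 4s = 1010 0110 0000 0110 = 0xA606
Convert to decimal digit by digit (value = value*16 + digit):
  A -> 10
  10*16 + 6 = 166
  166*16 + 0 = 2656
  2656*16 + 6 = 42502
Decimal = 42502

42502


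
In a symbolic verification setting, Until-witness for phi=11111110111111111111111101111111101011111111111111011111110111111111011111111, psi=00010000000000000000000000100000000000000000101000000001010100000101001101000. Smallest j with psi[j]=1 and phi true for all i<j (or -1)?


(phi U psi) at 0: need smallest j with psi[j]=1 and phi[i]=1 for all i in [0,j).
Scan from step 0:
  step 0: phi=1, psi=0 -> continue
  step 1: phi=1, psi=0 -> continue
  step 2: phi=1, psi=0 -> continue
  step 3: psi=1 and phi held for [0,3) -> witness found
Witness step = 3

3


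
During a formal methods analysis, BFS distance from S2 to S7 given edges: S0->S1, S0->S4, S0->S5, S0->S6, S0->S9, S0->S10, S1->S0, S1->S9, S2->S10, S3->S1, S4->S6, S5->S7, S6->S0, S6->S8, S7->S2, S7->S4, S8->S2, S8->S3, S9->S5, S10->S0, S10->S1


BFS layer-by-layer from S2:
  dist 0: {S2}
  dist 1: {S10}
  dist 2: {S0, S1}
  dist 3: {S4, S5, S6, S9}
  dist 4: {S7, S8}
  -> S7 reached at distance 4
Shortest path length = 4

4


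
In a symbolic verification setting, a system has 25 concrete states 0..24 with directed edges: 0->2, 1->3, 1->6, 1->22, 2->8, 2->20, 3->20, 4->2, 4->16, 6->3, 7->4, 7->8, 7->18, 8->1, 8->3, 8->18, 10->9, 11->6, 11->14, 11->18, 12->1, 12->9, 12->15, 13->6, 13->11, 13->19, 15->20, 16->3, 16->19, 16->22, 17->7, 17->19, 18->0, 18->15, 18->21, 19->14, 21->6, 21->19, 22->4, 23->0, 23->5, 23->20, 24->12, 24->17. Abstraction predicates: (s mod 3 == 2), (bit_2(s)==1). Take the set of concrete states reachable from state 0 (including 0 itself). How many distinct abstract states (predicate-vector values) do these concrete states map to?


BFS from 0:
Concrete reachable: {0, 1, 2, 3, 4, 6, 8, 14, 15, 16, 18, 19, 20, 21, 22}
Abstract via predicates (s mod 3 == 2), (bit_2(s)==1):
  (0,0) <- {0, 1, 3, 16, 18, 19}
  (0,1) <- {4, 6, 15, 21, 22}
  (1,0) <- {2, 8}
  (1,1) <- {14, 20}
Distinct abstract states = 4

4


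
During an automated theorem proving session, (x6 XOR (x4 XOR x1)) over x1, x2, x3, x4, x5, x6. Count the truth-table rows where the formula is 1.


Formula: (x6 XOR (x4 XOR x1)) over 6 vars (64 rows)
Evaluate each row (x1, x2, x3, x4, x5, x6 as bits, MSB first):
  row 0 [000000]: (0 XOR (0 XOR 0)) -> 0
  row 1 [000001]: (1 XOR (0 XOR 0)) -> 1
  row 2 [000010]: (0 XOR (0 XOR 0)) -> 0
  row 3 [000011]: (1 XOR (0 XOR 0)) -> 1
  row 4 [000100]: (0 XOR (1 XOR 0)) -> 1
  (every remaining row is evaluated the same way; all 64 results are listed next)
Full result column, 8 rows per line (x1,x2,x3 fixed per line; x4,x5,x6 runs 000..111 left to right):
  rows 0-7 [x1,x2,x3=000]: 01011010  (ones: 4)
  rows 8-15 [x1,x2,x3=001]: 01011010  (ones: 4)
  rows 16-23 [x1,x2,x3=010]: 01011010  (ones: 4)
  rows 24-31 [x1,x2,x3=011]: 01011010  (ones: 4)
  rows 32-39 [x1,x2,x3=100]: 10100101  (ones: 4)
  rows 40-47 [x1,x2,x3=101]: 10100101  (ones: 4)
  rows 48-55 [x1,x2,x3=110]: 10100101  (ones: 4)
  rows 56-63 [x1,x2,x3=111]: 10100101  (ones: 4)
Count of 1-rows = 4+4+4+4+4+4+4+4 = 32

32


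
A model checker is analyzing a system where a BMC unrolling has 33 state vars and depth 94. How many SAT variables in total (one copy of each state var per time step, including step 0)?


BMC unrolls to depth k, creating one copy of each state var for steps 0..k.
Step count = 94 + 1 = 95 (steps 0 through 94)
Vars per step = 33
Total = 33 * 95 = 3135

3135


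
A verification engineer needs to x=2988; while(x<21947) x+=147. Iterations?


Step 1: x goes from 2988 toward 21947 by 147; the body runs while x<21947, so iterations = ceil((bound-start)/step)
Step 2: Distance=18959
Step 3: ceil(18959/147)=129

129


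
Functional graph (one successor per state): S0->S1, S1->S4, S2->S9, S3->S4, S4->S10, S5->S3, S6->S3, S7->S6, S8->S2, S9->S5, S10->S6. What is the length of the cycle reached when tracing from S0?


Trace from S0 until a state repeats:
  S0 -> S1 -> S4 -> S10 -> S6 -> S3 -> S4
S4 first seen at step 2, revisited at step 6.
Cycle length = 6 - 2 = 4

4


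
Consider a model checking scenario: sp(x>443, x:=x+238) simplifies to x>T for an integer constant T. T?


Formula: sp(P, x:=E) = exists old_x. (x = E[old_x/x]) AND P[old_x/x] (old_x is the value of x before the assignment; eliminate old_x by solving x = E[old_x/x] for old_x)
Step 1: Precondition P: x>443, i.e. old_x > 443
Step 2: Assignment gives x = old_x + 238, so old_x = x - 238
Step 3: Substitute into P: x - 238 > 443
Step 4: Simplify: x > 443+238 = 681

681


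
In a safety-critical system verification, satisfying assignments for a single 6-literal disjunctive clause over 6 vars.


Step 1: Total=2^6=64
Step 2: Unsat when all 6 false: 2^0=1
Step 3: Sat=64-1=63

63


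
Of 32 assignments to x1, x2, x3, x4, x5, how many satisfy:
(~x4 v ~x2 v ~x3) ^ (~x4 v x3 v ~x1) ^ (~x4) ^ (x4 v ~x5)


CNF with 4 clauses over 5 vars (32 assignments).
An assignment satisfies CNF iff every clause has >=1 true literal.
Check each row (bits = x1,x2,x3,x4,x5; clause T/F shown):
  row 0 [00000]: clauses=TTTT -> 1
  row 1 [00001]: clauses=TTTF -> 0
  row 2 [00010]: clauses=TTFT -> 0
  row 3 [00011]: clauses=TTFT -> 0
  row 4 [00100]: clauses=TTTT -> 1
  row 5 [00101]: clauses=TTTF -> 0
  row 6 [00110]: clauses=TTFT -> 0
  row 7 [00111]: clauses=TTFT -> 0
  row 8 [01000]: clauses=TTTT -> 1
  row 9 [01001]: clauses=TTTF -> 0
  row 10 [01010]: clauses=TTFT -> 0
  row 11 [01011]: clauses=TTFT -> 0
  row 12 [01100]: clauses=TTTT -> 1
  row 13 [01101]: clauses=TTTF -> 0
  row 14 [01110]: clauses=FTFT -> 0
  row 15 [01111]: clauses=FTFT -> 0
  row 16 [10000]: clauses=TTTT -> 1
  row 17 [10001]: clauses=TTTF -> 0
  row 18 [10010]: clauses=TFFT -> 0
  row 19 [10011]: clauses=TFFT -> 0
  row 20 [10100]: clauses=TTTT -> 1
  row 21 [10101]: clauses=TTTF -> 0
  row 22 [10110]: clauses=TTFT -> 0
  row 23 [10111]: clauses=TTFT -> 0
  row 24 [11000]: clauses=TTTT -> 1
  row 25 [11001]: clauses=TTTF -> 0
  row 26 [11010]: clauses=TFFT -> 0
  row 27 [11011]: clauses=TFFT -> 0
  row 28 [11100]: clauses=TTTT -> 1
  row 29 [11101]: clauses=TTTF -> 0
  row 30 [11110]: clauses=FTFT -> 0
  row 31 [11111]: clauses=FTFT -> 0
Full result column, 8 rows per line (x1,x2 fixed per line; x3,x4,x5 runs 000..111 left to right):
  rows 0-7 [x1,x2=00]: 10001000  (ones: 2)
  rows 8-15 [x1,x2=01]: 10001000  (ones: 2)
  rows 16-23 [x1,x2=10]: 10001000  (ones: 2)
  rows 24-31 [x1,x2=11]: 10001000  (ones: 2)
Satisfying assignments = 2+2+2+2 = 8

8


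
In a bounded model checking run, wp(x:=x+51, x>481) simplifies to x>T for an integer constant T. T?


Formula: wp(x:=E, P) = P[E/x] (substitute E for x in postcondition)
Step 1: Postcondition: x>481
Step 2: Substitute x+51 for x: x+51>481
Step 3: Solve for x: x > 481-51 = 430

430


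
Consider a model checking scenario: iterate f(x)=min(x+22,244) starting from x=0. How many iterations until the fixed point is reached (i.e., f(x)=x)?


Step 1: x=0, cap=244, increment=22
Step 2: x grows by 22 each step until capped at 244; fixed point is x=244
Step 3: iterations = ceil(244/22) = 12

12


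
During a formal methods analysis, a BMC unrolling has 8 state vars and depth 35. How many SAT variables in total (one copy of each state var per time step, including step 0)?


BMC unrolls to depth k, creating one copy of each state var for steps 0..k.
Step count = 35 + 1 = 36 (steps 0 through 35)
Vars per step = 8
Total = 8 * 36 = 288

288


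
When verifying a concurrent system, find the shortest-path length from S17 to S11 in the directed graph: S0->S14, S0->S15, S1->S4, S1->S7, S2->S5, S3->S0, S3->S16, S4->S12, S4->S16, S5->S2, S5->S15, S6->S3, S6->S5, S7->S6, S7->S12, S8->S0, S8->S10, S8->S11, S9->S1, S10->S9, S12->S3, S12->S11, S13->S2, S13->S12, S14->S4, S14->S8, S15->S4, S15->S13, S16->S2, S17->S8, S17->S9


BFS layer-by-layer from S17:
  dist 0: {S17}
  dist 1: {S8, S9}
  dist 2: {S0, S1, S10, S11}
  -> S11 reached at distance 2
Shortest path length = 2

2


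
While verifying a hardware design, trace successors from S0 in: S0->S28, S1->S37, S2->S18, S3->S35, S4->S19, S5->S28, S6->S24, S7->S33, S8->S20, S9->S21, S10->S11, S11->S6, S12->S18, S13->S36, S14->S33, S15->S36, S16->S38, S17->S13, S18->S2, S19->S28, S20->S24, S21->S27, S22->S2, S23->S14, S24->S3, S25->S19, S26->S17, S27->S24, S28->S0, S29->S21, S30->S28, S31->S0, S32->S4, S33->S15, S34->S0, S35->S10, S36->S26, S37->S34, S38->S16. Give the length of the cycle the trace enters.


Trace from S0 until a state repeats:
  S0 -> S28 -> S0
S0 first seen at step 0, revisited at step 2.
Cycle length = 2 - 0 = 2

2


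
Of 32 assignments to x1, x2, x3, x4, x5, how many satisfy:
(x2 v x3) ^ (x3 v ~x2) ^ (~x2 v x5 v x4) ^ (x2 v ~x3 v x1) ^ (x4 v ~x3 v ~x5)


CNF with 5 clauses over 5 vars (32 assignments).
An assignment satisfies CNF iff every clause has >=1 true literal.
Check each row (bits = x1,x2,x3,x4,x5; clause T/F shown):
  row 0 [00000]: clauses=FTTTT -> 0
  row 1 [00001]: clauses=FTTTT -> 0
  row 2 [00010]: clauses=FTTTT -> 0
  row 3 [00011]: clauses=FTTTT -> 0
  row 4 [00100]: clauses=TTTFT -> 0
  row 5 [00101]: clauses=TTTFF -> 0
  row 6 [00110]: clauses=TTTFT -> 0
  row 7 [00111]: clauses=TTTFT -> 0
  row 8 [01000]: clauses=TFFTT -> 0
  row 9 [01001]: clauses=TFTTT -> 0
  row 10 [01010]: clauses=TFTTT -> 0
  row 11 [01011]: clauses=TFTTT -> 0
  row 12 [01100]: clauses=TTFTT -> 0
  row 13 [01101]: clauses=TTTTF -> 0
  row 14 [01110]: clauses=TTTTT -> 1
  row 15 [01111]: clauses=TTTTT -> 1
  row 16 [10000]: clauses=FTTTT -> 0
  row 17 [10001]: clauses=FTTTT -> 0
  row 18 [10010]: clauses=FTTTT -> 0
  row 19 [10011]: clauses=FTTTT -> 0
  row 20 [10100]: clauses=TTTTT -> 1
  row 21 [10101]: clauses=TTTTF -> 0
  row 22 [10110]: clauses=TTTTT -> 1
  row 23 [10111]: clauses=TTTTT -> 1
  row 24 [11000]: clauses=TFFTT -> 0
  row 25 [11001]: clauses=TFTTT -> 0
  row 26 [11010]: clauses=TFTTT -> 0
  row 27 [11011]: clauses=TFTTT -> 0
  row 28 [11100]: clauses=TTFTT -> 0
  row 29 [11101]: clauses=TTTTF -> 0
  row 30 [11110]: clauses=TTTTT -> 1
  row 31 [11111]: clauses=TTTTT -> 1
Full result column, 8 rows per line (x1,x2 fixed per line; x3,x4,x5 runs 000..111 left to right):
  rows 0-7 [x1,x2=00]: 00000000  (ones: 0)
  rows 8-15 [x1,x2=01]: 00000011  (ones: 2)
  rows 16-23 [x1,x2=10]: 00001011  (ones: 3)
  rows 24-31 [x1,x2=11]: 00000011  (ones: 2)
Satisfying assignments = 0+2+3+2 = 7

7


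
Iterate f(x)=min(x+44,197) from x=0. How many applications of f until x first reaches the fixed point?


Step 1: x=0, cap=197, increment=44
Step 2: x grows by 44 each step until capped at 197; fixed point is x=197
Step 3: iterations = ceil(197/44) = 5

5


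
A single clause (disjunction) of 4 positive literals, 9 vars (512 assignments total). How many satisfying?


Step 1: Total=2^9=512
Step 2: Unsat when all 4 false: 2^5=32
Step 3: Sat=512-32=480

480


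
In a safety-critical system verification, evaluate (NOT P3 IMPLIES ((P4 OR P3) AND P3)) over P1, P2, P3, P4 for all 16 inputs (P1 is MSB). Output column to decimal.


Formula: (NOT P3 IMPLIES ((P4 OR P3) AND P3)) over P1, P2, P3, P4 (16 rows)
Evaluate each row (bits = P1,P2,P3,P4, MSB first):
  row 0 [0000]: (NOT 0 IMPLIES ((0 OR 0) AND 0)) -> 0
  row 1 [0001]: (NOT 0 IMPLIES ((1 OR 0) AND 0)) -> 0
  row 2 [0010]: (NOT 1 IMPLIES ((0 OR 1) AND 1)) -> 1
  row 3 [0011]: (NOT 1 IMPLIES ((1 OR 1) AND 1)) -> 1
  row 4 [0100]: (NOT 0 IMPLIES ((0 OR 0) AND 0)) -> 0
  row 5 [0101]: (NOT 0 IMPLIES ((1 OR 0) AND 0)) -> 0
  row 6 [0110]: (NOT 1 IMPLIES ((0 OR 1) AND 1)) -> 1
  row 7 [0111]: (NOT 1 IMPLIES ((1 OR 1) AND 1)) -> 1
  row 8 [1000]: (NOT 0 IMPLIES ((0 OR 0) AND 0)) -> 0
  row 9 [1001]: (NOT 0 IMPLIES ((1 OR 0) AND 0)) -> 0
  row 10 [1010]: (NOT 1 IMPLIES ((0 OR 1) AND 1)) -> 1
  row 11 [1011]: (NOT 1 IMPLIES ((1 OR 1) AND 1)) -> 1
  row 12 [1100]: (NOT 0 IMPLIES ((0 OR 0) AND 0)) -> 0
  row 13 [1101]: (NOT 0 IMPLIES ((1 OR 0) AND 0)) -> 0
  row 14 [1110]: (NOT 1 IMPLIES ((0 OR 1) AND 1)) -> 1
  row 15 [1111]: (NOT 1 IMPLIES ((1 OR 1) AND 1)) -> 1
Full result column, 4 rows per line (P1,P2 fixed per line; P3,P4 runs 00..11 left to right):
  rows 0-3 [P1,P2=00]: 0011  = hex 3
  rows 4-7 [P1,P2=01]: 0011  = hex 3
  rows 8-11 [P1,P2=10]: 0011  = hex 3
  rows 12-15 [P1,P2=11]: 0011  = hex 3
Output column (row 0 .. row 15) = 0011001100110011
Output column grouped in 4s = 0011 0011 0011 0011 = 0x3333
Convert to decimal digit by digit (value = value*16 + digit):
  3 -> 3
  3*16 + 3 = 51
  51*16 + 3 = 819
  819*16 + 3 = 13107
Decimal = 13107

13107


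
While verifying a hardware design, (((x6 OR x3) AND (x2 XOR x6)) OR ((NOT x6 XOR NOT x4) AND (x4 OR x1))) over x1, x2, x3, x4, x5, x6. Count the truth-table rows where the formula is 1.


Formula: (((x6 OR x3) AND (x2 XOR x6)) OR ((NOT x6 XOR NOT x4) AND (x4 OR x1))) over 6 vars (64 rows)
Evaluate each row (x1, x2, x3, x4, x5, x6 as bits, MSB first):
  row 0 [000000]: (((0 OR 0) AND (0 XOR 0)) OR ((NOT 0 XOR NOT 0) AND (0 OR 0))) -> 0
  row 1 [000001]: (((1 OR 0) AND (0 XOR 1)) OR ((NOT 1 XOR NOT 0) AND (0 OR 0))) -> 1
  row 2 [000010]: (((0 OR 0) AND (0 XOR 0)) OR ((NOT 0 XOR NOT 0) AND (0 OR 0))) -> 0
  row 3 [000011]: (((1 OR 0) AND (0 XOR 1)) OR ((NOT 1 XOR NOT 0) AND (0 OR 0))) -> 1
  row 4 [000100]: (((0 OR 0) AND (0 XOR 0)) OR ((NOT 0 XOR NOT 1) AND (1 OR 0))) -> 1
  (every remaining row is evaluated the same way; all 64 results are listed next)
Full result column, 8 rows per line (x1,x2,x3 fixed per line; x4,x5,x6 runs 000..111 left to right):
  rows 0-7 [x1,x2,x3=000]: 01011111  (ones: 6)
  rows 8-15 [x1,x2,x3=001]: 01011111  (ones: 6)
  rows 16-23 [x1,x2,x3=010]: 00001010  (ones: 2)
  rows 24-31 [x1,x2,x3=011]: 10101010  (ones: 4)
  rows 32-39 [x1,x2,x3=100]: 01011111  (ones: 6)
  rows 40-47 [x1,x2,x3=101]: 01011111  (ones: 6)
  rows 48-55 [x1,x2,x3=110]: 01011010  (ones: 4)
  rows 56-63 [x1,x2,x3=111]: 11111010  (ones: 6)
Count of 1-rows = 6+6+2+4+6+6+4+6 = 40

40


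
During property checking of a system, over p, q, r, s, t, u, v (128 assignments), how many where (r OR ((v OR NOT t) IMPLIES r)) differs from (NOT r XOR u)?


F1 = (r OR ((v OR NOT t) IMPLIES r))
F2 = (NOT r XOR u)
Evaluate both on each of 128 rows (bits = p,q,r,s,t,u,v):
  row 0 [0000000]: F1=0 F2=1 (differ) -> 1
  row 1 [0000001]: F1=0 F2=1 (differ) -> 1
  row 2 [0000010]: F1=0 F2=0 -> 0
  row 3 [0000011]: F1=0 F2=0 -> 0
  row 4 [0000100]: F1=1 F2=1 -> 0
  (every remaining row is evaluated the same way; all 128 results are listed next)
Full result column, 8 rows per line (p,q,r,s fixed per line; t,u,v runs 000..111 left to right):
  rows 0-7 [p,q,r,s=0000]: 11000110  (ones: 4)
  rows 8-15 [p,q,r,s=0001]: 11000110  (ones: 4)
  rows 16-23 [p,q,r,s=0010]: 11001100  (ones: 4)
  rows 24-31 [p,q,r,s=0011]: 11001100  (ones: 4)
  rows 32-39 [p,q,r,s=0100]: 11000110  (ones: 4)
  rows 40-47 [p,q,r,s=0101]: 11000110  (ones: 4)
  rows 48-55 [p,q,r,s=0110]: 11001100  (ones: 4)
  rows 56-63 [p,q,r,s=0111]: 11001100  (ones: 4)
  rows 64-71 [p,q,r,s=1000]: 11000110  (ones: 4)
  rows 72-79 [p,q,r,s=1001]: 11000110  (ones: 4)
  rows 80-87 [p,q,r,s=1010]: 11001100  (ones: 4)
  rows 88-95 [p,q,r,s=1011]: 11001100  (ones: 4)
  rows 96-103 [p,q,r,s=1100]: 11000110  (ones: 4)
  rows 104-111 [p,q,r,s=1101]: 11000110  (ones: 4)
  rows 112-119 [p,q,r,s=1110]: 11001100  (ones: 4)
  rows 120-127 [p,q,r,s=1111]: 11001100  (ones: 4)
Disagreements = 4+4+4+4+4+4+4+4+4+4+4+4+4+4+4+4 = 64

64


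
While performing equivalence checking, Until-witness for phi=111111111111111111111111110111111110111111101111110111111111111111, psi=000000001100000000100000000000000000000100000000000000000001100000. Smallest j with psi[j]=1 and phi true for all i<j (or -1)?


(phi U psi) at 0: need smallest j with psi[j]=1 and phi[i]=1 for all i in [0,j).
Scan from step 0:
  step 0: phi=1, psi=0 -> continue
  step 1: phi=1, psi=0 -> continue
  step 2: phi=1, psi=0 -> continue
  step 3: phi=1, psi=0 -> continue
  step 8: psi=1 and phi held for [0,8) -> witness found
Witness step = 8

8


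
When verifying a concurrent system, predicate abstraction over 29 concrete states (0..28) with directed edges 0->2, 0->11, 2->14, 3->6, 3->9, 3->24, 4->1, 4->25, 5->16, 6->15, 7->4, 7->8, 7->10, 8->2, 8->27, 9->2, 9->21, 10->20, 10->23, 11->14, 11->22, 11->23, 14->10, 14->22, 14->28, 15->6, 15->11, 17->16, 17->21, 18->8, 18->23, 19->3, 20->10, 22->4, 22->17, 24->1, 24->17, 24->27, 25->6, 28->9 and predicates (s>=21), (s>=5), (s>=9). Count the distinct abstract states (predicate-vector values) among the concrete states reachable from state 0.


BFS from 0:
Concrete reachable: {0, 1, 2, 4, 6, 9, 10, 11, 14, 15, 16, 17, 20, 21, 22, 23, 25, 28}
Abstract via predicates (s>=21), (s>=5), (s>=9):
  (0,0,0) <- {0, 1, 2, 4}
  (0,1,0) <- {6}
  (0,1,1) <- {9, 10, 11, 14, 15, 16, 17, 20}
  (1,1,1) <- {21, 22, 23, 25, 28}
Distinct abstract states = 4

4


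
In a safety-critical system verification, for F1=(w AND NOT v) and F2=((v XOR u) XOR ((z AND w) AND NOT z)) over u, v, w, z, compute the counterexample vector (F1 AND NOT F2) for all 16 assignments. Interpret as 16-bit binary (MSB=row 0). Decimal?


F1 = (w AND NOT v)
F2 = ((v XOR u) XOR ((z AND w) AND NOT z))
Counterexample to F1=>F2 is where F1=1 and F2=0.
Evaluate each row (bits = u,v,w,z, MSB first):
  row 0 [0000]: F1=0 F2=0 -> F1&~F2 -> 0
  row 1 [0001]: F1=0 F2=0 -> F1&~F2 -> 0
  row 2 [0010]: F1=1 F2=0 -> F1&~F2 -> 1
  row 3 [0011]: F1=1 F2=0 -> F1&~F2 -> 1
  row 4 [0100]: F1=0 F2=1 -> F1&~F2 -> 0
  row 5 [0101]: F1=0 F2=1 -> F1&~F2 -> 0
  row 6 [0110]: F1=0 F2=1 -> F1&~F2 -> 0
  row 7 [0111]: F1=0 F2=1 -> F1&~F2 -> 0
  row 8 [1000]: F1=0 F2=1 -> F1&~F2 -> 0
  row 9 [1001]: F1=0 F2=1 -> F1&~F2 -> 0
  row 10 [1010]: F1=1 F2=1 -> F1&~F2 -> 0
  row 11 [1011]: F1=1 F2=1 -> F1&~F2 -> 0
  row 12 [1100]: F1=0 F2=0 -> F1&~F2 -> 0
  row 13 [1101]: F1=0 F2=0 -> F1&~F2 -> 0
  row 14 [1110]: F1=0 F2=0 -> F1&~F2 -> 0
  row 15 [1111]: F1=0 F2=0 -> F1&~F2 -> 0
Full result column, 4 rows per line (u,v fixed per line; w,z runs 00..11 left to right):
  rows 0-3 [u,v=00]: 0011  = hex 3
  rows 4-7 [u,v=01]: 0000  = hex 0
  rows 8-11 [u,v=10]: 0000  = hex 0
  rows 12-15 [u,v=11]: 0000  = hex 0
Counterexample vector (row 0 .. row 15) = 0011000000000000
Output column grouped in 4s = 0011 0000 0000 0000 = 0x3000
Convert to decimal digit by digit (value = value*16 + digit):
  3 -> 3
  3*16 + 0 = 48
  48*16 + 0 = 768
  768*16 + 0 = 12288
Decimal = 12288

12288


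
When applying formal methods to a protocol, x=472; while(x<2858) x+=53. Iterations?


Step 1: x goes from 472 toward 2858 by 53; the body runs while x<2858, so iterations = ceil((bound-start)/step)
Step 2: Distance=2386
Step 3: ceil(2386/53)=46

46


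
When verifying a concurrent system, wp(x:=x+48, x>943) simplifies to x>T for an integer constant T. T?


Formula: wp(x:=E, P) = P[E/x] (substitute E for x in postcondition)
Step 1: Postcondition: x>943
Step 2: Substitute x+48 for x: x+48>943
Step 3: Solve for x: x > 943-48 = 895

895


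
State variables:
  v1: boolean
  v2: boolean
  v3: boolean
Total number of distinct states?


State space = product of domain sizes of all variables.
Domain sizes:
  v1 (boolean): 2
  v2 (boolean): 2
  v3 (boolean): 2
Product = 2 * 2 * 2 = 8

8


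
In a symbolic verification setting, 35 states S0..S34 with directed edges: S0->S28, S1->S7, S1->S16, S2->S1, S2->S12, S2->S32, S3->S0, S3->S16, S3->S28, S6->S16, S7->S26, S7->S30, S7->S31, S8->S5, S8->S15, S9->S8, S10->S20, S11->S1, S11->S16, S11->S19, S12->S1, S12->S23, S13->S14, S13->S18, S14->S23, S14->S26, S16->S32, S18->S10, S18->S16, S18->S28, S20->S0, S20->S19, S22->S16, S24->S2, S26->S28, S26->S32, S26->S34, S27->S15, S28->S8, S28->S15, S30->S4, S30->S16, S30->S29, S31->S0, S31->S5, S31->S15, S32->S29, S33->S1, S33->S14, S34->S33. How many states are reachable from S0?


BFS from S0:
  layer 0: {S0}
  layer 1: {S28}
  layer 2: {S8, S15}
  layer 3: {S5}
Reachable set: {S0, S5, S8, S15, S28}
Count = 5

5


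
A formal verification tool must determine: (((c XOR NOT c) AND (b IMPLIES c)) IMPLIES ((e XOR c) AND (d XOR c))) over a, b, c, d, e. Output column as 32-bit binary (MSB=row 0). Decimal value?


Formula: (((c XOR NOT c) AND (b IMPLIES c)) IMPLIES ((e XOR c) AND (d XOR c))) over a, b, c, d, e (32 rows)
Evaluate each row (bits = a,b,c,d,e, MSB first):
  row 0 [00000]: (((0 XOR NOT 0) AND (0 IMPLIES 0)) IMPLIES ((0 XOR 0) AND (0 XOR 0))) -> 0
  row 1 [00001]: (((0 XOR NOT 0) AND (0 IMPLIES 0)) IMPLIES ((1 XOR 0) AND (0 XOR 0))) -> 0
  row 2 [00010]: (((0 XOR NOT 0) AND (0 IMPLIES 0)) IMPLIES ((0 XOR 0) AND (1 XOR 0))) -> 0
  row 3 [00011]: (((0 XOR NOT 0) AND (0 IMPLIES 0)) IMPLIES ((1 XOR 0) AND (1 XOR 0))) -> 1
  row 4 [00100]: (((1 XOR NOT 1) AND (0 IMPLIES 1)) IMPLIES ((0 XOR 1) AND (0 XOR 1))) -> 1
  row 5 [00101]: (((1 XOR NOT 1) AND (0 IMPLIES 1)) IMPLIES ((1 XOR 1) AND (0 XOR 1))) -> 0
  row 6 [00110]: (((1 XOR NOT 1) AND (0 IMPLIES 1)) IMPLIES ((0 XOR 1) AND (1 XOR 1))) -> 0
  row 7 [00111]: (((1 XOR NOT 1) AND (0 IMPLIES 1)) IMPLIES ((1 XOR 1) AND (1 XOR 1))) -> 0
  row 8 [01000]: (((0 XOR NOT 0) AND (1 IMPLIES 0)) IMPLIES ((0 XOR 0) AND (0 XOR 0))) -> 1
  row 9 [01001]: (((0 XOR NOT 0) AND (1 IMPLIES 0)) IMPLIES ((1 XOR 0) AND (0 XOR 0))) -> 1
  row 10 [01010]: (((0 XOR NOT 0) AND (1 IMPLIES 0)) IMPLIES ((0 XOR 0) AND (1 XOR 0))) -> 1
  row 11 [01011]: (((0 XOR NOT 0) AND (1 IMPLIES 0)) IMPLIES ((1 XOR 0) AND (1 XOR 0))) -> 1
  row 12 [01100]: (((1 XOR NOT 1) AND (1 IMPLIES 1)) IMPLIES ((0 XOR 1) AND (0 XOR 1))) -> 1
  row 13 [01101]: (((1 XOR NOT 1) AND (1 IMPLIES 1)) IMPLIES ((1 XOR 1) AND (0 XOR 1))) -> 0
  row 14 [01110]: (((1 XOR NOT 1) AND (1 IMPLIES 1)) IMPLIES ((0 XOR 1) AND (1 XOR 1))) -> 0
  row 15 [01111]: (((1 XOR NOT 1) AND (1 IMPLIES 1)) IMPLIES ((1 XOR 1) AND (1 XOR 1))) -> 0
  row 16 [10000]: (((0 XOR NOT 0) AND (0 IMPLIES 0)) IMPLIES ((0 XOR 0) AND (0 XOR 0))) -> 0
  row 17 [10001]: (((0 XOR NOT 0) AND (0 IMPLIES 0)) IMPLIES ((1 XOR 0) AND (0 XOR 0))) -> 0
  row 18 [10010]: (((0 XOR NOT 0) AND (0 IMPLIES 0)) IMPLIES ((0 XOR 0) AND (1 XOR 0))) -> 0
  row 19 [10011]: (((0 XOR NOT 0) AND (0 IMPLIES 0)) IMPLIES ((1 XOR 0) AND (1 XOR 0))) -> 1
  row 20 [10100]: (((1 XOR NOT 1) AND (0 IMPLIES 1)) IMPLIES ((0 XOR 1) AND (0 XOR 1))) -> 1
  row 21 [10101]: (((1 XOR NOT 1) AND (0 IMPLIES 1)) IMPLIES ((1 XOR 1) AND (0 XOR 1))) -> 0
  row 22 [10110]: (((1 XOR NOT 1) AND (0 IMPLIES 1)) IMPLIES ((0 XOR 1) AND (1 XOR 1))) -> 0
  row 23 [10111]: (((1 XOR NOT 1) AND (0 IMPLIES 1)) IMPLIES ((1 XOR 1) AND (1 XOR 1))) -> 0
  row 24 [11000]: (((0 XOR NOT 0) AND (1 IMPLIES 0)) IMPLIES ((0 XOR 0) AND (0 XOR 0))) -> 1
  row 25 [11001]: (((0 XOR NOT 0) AND (1 IMPLIES 0)) IMPLIES ((1 XOR 0) AND (0 XOR 0))) -> 1
  row 26 [11010]: (((0 XOR NOT 0) AND (1 IMPLIES 0)) IMPLIES ((0 XOR 0) AND (1 XOR 0))) -> 1
  row 27 [11011]: (((0 XOR NOT 0) AND (1 IMPLIES 0)) IMPLIES ((1 XOR 0) AND (1 XOR 0))) -> 1
  row 28 [11100]: (((1 XOR NOT 1) AND (1 IMPLIES 1)) IMPLIES ((0 XOR 1) AND (0 XOR 1))) -> 1
  row 29 [11101]: (((1 XOR NOT 1) AND (1 IMPLIES 1)) IMPLIES ((1 XOR 1) AND (0 XOR 1))) -> 0
  row 30 [11110]: (((1 XOR NOT 1) AND (1 IMPLIES 1)) IMPLIES ((0 XOR 1) AND (1 XOR 1))) -> 0
  row 31 [11111]: (((1 XOR NOT 1) AND (1 IMPLIES 1)) IMPLIES ((1 XOR 1) AND (1 XOR 1))) -> 0
Full result column, 4 rows per line (a,b,c fixed per line; d,e runs 00..11 left to right):
  rows 0-3 [a,b,c=000]: 0001  = hex 1
  rows 4-7 [a,b,c=001]: 1000  = hex 8
  rows 8-11 [a,b,c=010]: 1111  = hex F
  rows 12-15 [a,b,c=011]: 1000  = hex 8
  rows 16-19 [a,b,c=100]: 0001  = hex 1
  rows 20-23 [a,b,c=101]: 1000  = hex 8
  rows 24-27 [a,b,c=110]: 1111  = hex F
  rows 28-31 [a,b,c=111]: 1000  = hex 8
Output column (row 0 .. row 31) = 00011000111110000001100011111000
Output column grouped in 4s = 0001 1000 1111 1000 0001 1000 1111 1000 = 0x18F818F8
Convert to decimal digit by digit (value = value*16 + digit):
  1 -> 1
  1*16 + 8 = 24
  24*16 + 15 (F) = 399
  399*16 + 8 = 6392
  6392*16 + 1 = 102273
  102273*16 + 8 = 1636376
  1636376*16 + 15 (F) = 26182031
  26182031*16 + 8 = 418912504
Decimal = 418912504

418912504


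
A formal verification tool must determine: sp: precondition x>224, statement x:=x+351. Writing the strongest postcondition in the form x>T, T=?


Formula: sp(P, x:=E) = exists old_x. (x = E[old_x/x]) AND P[old_x/x] (old_x is the value of x before the assignment; eliminate old_x by solving x = E[old_x/x] for old_x)
Step 1: Precondition P: x>224, i.e. old_x > 224
Step 2: Assignment gives x = old_x + 351, so old_x = x - 351
Step 3: Substitute into P: x - 351 > 224
Step 4: Simplify: x > 224+351 = 575

575


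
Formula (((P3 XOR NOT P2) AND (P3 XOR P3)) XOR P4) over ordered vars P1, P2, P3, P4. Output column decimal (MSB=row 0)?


Formula: (((P3 XOR NOT P2) AND (P3 XOR P3)) XOR P4) over P1, P2, P3, P4 (16 rows)
Evaluate each row (bits = P1,P2,P3,P4, MSB first):
  row 0 [0000]: (((0 XOR NOT 0) AND (0 XOR 0)) XOR 0) -> 0
  row 1 [0001]: (((0 XOR NOT 0) AND (0 XOR 0)) XOR 1) -> 1
  row 2 [0010]: (((1 XOR NOT 0) AND (1 XOR 1)) XOR 0) -> 0
  row 3 [0011]: (((1 XOR NOT 0) AND (1 XOR 1)) XOR 1) -> 1
  row 4 [0100]: (((0 XOR NOT 1) AND (0 XOR 0)) XOR 0) -> 0
  row 5 [0101]: (((0 XOR NOT 1) AND (0 XOR 0)) XOR 1) -> 1
  row 6 [0110]: (((1 XOR NOT 1) AND (1 XOR 1)) XOR 0) -> 0
  row 7 [0111]: (((1 XOR NOT 1) AND (1 XOR 1)) XOR 1) -> 1
  row 8 [1000]: (((0 XOR NOT 0) AND (0 XOR 0)) XOR 0) -> 0
  row 9 [1001]: (((0 XOR NOT 0) AND (0 XOR 0)) XOR 1) -> 1
  row 10 [1010]: (((1 XOR NOT 0) AND (1 XOR 1)) XOR 0) -> 0
  row 11 [1011]: (((1 XOR NOT 0) AND (1 XOR 1)) XOR 1) -> 1
  row 12 [1100]: (((0 XOR NOT 1) AND (0 XOR 0)) XOR 0) -> 0
  row 13 [1101]: (((0 XOR NOT 1) AND (0 XOR 0)) XOR 1) -> 1
  row 14 [1110]: (((1 XOR NOT 1) AND (1 XOR 1)) XOR 0) -> 0
  row 15 [1111]: (((1 XOR NOT 1) AND (1 XOR 1)) XOR 1) -> 1
Full result column, 4 rows per line (P1,P2 fixed per line; P3,P4 runs 00..11 left to right):
  rows 0-3 [P1,P2=00]: 0101  = hex 5
  rows 4-7 [P1,P2=01]: 0101  = hex 5
  rows 8-11 [P1,P2=10]: 0101  = hex 5
  rows 12-15 [P1,P2=11]: 0101  = hex 5
Output column (row 0 .. row 15) = 0101010101010101
Output column grouped in 4s = 0101 0101 0101 0101 = 0x5555
Convert to decimal digit by digit (value = value*16 + digit):
  5 -> 5
  5*16 + 5 = 85
  85*16 + 5 = 1365
  1365*16 + 5 = 21845
Decimal = 21845

21845


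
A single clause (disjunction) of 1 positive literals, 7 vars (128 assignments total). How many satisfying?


Step 1: Total=2^7=128
Step 2: Unsat when all 1 false: 2^6=64
Step 3: Sat=128-64=64

64


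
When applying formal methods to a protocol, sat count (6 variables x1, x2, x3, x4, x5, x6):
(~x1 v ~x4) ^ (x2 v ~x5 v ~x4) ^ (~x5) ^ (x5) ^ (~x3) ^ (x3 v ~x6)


CNF with 6 clauses over 6 vars (64 assignments).
An assignment satisfies CNF iff every clause has >=1 true literal.
Check each row (bits = x1,x2,x3,x4,x5,x6; clause T/F shown):
  row 0 [000000]: clauses=TTTFTT -> 0
  row 1 [000001]: clauses=TTTFTF -> 0
  row 2 [000010]: clauses=TTFTTT -> 0
  row 3 [000011]: clauses=TTFTTF -> 0
  row 4 [000100]: clauses=TTTFTT -> 0
  (every remaining row is evaluated the same way; all 64 results are listed next)
Full result column, 8 rows per line (x1,x2,x3 fixed per line; x4,x5,x6 runs 000..111 left to right):
  rows 0-7 [x1,x2,x3=000]: 00000000  (ones: 0)
  rows 8-15 [x1,x2,x3=001]: 00000000  (ones: 0)
  rows 16-23 [x1,x2,x3=010]: 00000000  (ones: 0)
  rows 24-31 [x1,x2,x3=011]: 00000000  (ones: 0)
  rows 32-39 [x1,x2,x3=100]: 00000000  (ones: 0)
  rows 40-47 [x1,x2,x3=101]: 00000000  (ones: 0)
  rows 48-55 [x1,x2,x3=110]: 00000000  (ones: 0)
  rows 56-63 [x1,x2,x3=111]: 00000000  (ones: 0)
Satisfying assignments = 0+0+0+0+0+0+0+0 = 0

0


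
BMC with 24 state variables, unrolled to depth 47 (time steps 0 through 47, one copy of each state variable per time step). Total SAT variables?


BMC unrolls to depth k, creating one copy of each state var for steps 0..k.
Step count = 47 + 1 = 48 (steps 0 through 47)
Vars per step = 24
Total = 24 * 48 = 1152

1152


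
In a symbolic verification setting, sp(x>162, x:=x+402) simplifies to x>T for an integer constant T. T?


Formula: sp(P, x:=E) = exists old_x. (x = E[old_x/x]) AND P[old_x/x] (old_x is the value of x before the assignment; eliminate old_x by solving x = E[old_x/x] for old_x)
Step 1: Precondition P: x>162, i.e. old_x > 162
Step 2: Assignment gives x = old_x + 402, so old_x = x - 402
Step 3: Substitute into P: x - 402 > 162
Step 4: Simplify: x > 162+402 = 564

564


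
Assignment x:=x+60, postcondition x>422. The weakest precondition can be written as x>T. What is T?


Formula: wp(x:=E, P) = P[E/x] (substitute E for x in postcondition)
Step 1: Postcondition: x>422
Step 2: Substitute x+60 for x: x+60>422
Step 3: Solve for x: x > 422-60 = 362

362


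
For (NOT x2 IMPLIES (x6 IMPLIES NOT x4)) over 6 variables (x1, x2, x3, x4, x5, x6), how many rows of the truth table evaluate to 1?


Formula: (NOT x2 IMPLIES (x6 IMPLIES NOT x4)) over 6 vars (64 rows)
Evaluate each row (x1, x2, x3, x4, x5, x6 as bits, MSB first):
  row 0 [000000]: (NOT 0 IMPLIES (0 IMPLIES NOT 0)) -> 1
  row 1 [000001]: (NOT 0 IMPLIES (1 IMPLIES NOT 0)) -> 1
  row 2 [000010]: (NOT 0 IMPLIES (0 IMPLIES NOT 0)) -> 1
  row 3 [000011]: (NOT 0 IMPLIES (1 IMPLIES NOT 0)) -> 1
  row 4 [000100]: (NOT 0 IMPLIES (0 IMPLIES NOT 1)) -> 1
  (every remaining row is evaluated the same way; all 64 results are listed next)
Full result column, 8 rows per line (x1,x2,x3 fixed per line; x4,x5,x6 runs 000..111 left to right):
  rows 0-7 [x1,x2,x3=000]: 11111010  (ones: 6)
  rows 8-15 [x1,x2,x3=001]: 11111010  (ones: 6)
  rows 16-23 [x1,x2,x3=010]: 11111111  (ones: 8)
  rows 24-31 [x1,x2,x3=011]: 11111111  (ones: 8)
  rows 32-39 [x1,x2,x3=100]: 11111010  (ones: 6)
  rows 40-47 [x1,x2,x3=101]: 11111010  (ones: 6)
  rows 48-55 [x1,x2,x3=110]: 11111111  (ones: 8)
  rows 56-63 [x1,x2,x3=111]: 11111111  (ones: 8)
Count of 1-rows = 6+6+8+8+6+6+8+8 = 56

56


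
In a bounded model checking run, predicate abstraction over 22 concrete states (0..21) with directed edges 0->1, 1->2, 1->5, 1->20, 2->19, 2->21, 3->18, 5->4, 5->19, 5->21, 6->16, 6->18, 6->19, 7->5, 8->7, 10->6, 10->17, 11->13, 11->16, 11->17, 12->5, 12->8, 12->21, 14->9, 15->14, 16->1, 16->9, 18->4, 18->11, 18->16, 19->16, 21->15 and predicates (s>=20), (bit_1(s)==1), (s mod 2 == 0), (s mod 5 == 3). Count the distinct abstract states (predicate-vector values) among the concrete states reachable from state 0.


BFS from 0:
Concrete reachable: {0, 1, 2, 4, 5, 9, 14, 15, 16, 19, 20, 21}
Abstract via predicates (s>=20), (bit_1(s)==1), (s mod 2 == 0), (s mod 5 == 3):
  (0,0,0,0) <- {1, 5, 9}
  (0,0,1,0) <- {0, 4, 16}
  (0,1,0,0) <- {15, 19}
  (0,1,1,0) <- {2, 14}
  (1,0,0,0) <- {21}
  (1,0,1,0) <- {20}
Distinct abstract states = 6

6


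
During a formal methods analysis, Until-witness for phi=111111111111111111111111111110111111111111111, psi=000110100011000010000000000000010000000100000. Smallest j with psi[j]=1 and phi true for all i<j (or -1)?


(phi U psi) at 0: need smallest j with psi[j]=1 and phi[i]=1 for all i in [0,j).
Scan from step 0:
  step 0: phi=1, psi=0 -> continue
  step 1: phi=1, psi=0 -> continue
  step 2: phi=1, psi=0 -> continue
  step 3: psi=1 and phi held for [0,3) -> witness found
Witness step = 3

3


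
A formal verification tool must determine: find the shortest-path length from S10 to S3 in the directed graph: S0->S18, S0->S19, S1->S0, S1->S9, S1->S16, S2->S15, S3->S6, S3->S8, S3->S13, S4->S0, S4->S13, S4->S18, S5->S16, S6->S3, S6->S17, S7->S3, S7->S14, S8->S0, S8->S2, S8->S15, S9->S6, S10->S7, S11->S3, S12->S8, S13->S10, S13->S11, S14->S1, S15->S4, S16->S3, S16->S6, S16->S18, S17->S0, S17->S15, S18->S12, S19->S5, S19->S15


BFS layer-by-layer from S10:
  dist 0: {S10}
  dist 1: {S7}
  dist 2: {S3, S14}
  -> S3 reached at distance 2
Shortest path length = 2

2


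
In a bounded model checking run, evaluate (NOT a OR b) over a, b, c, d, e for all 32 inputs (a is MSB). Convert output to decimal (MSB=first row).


Formula: (NOT a OR b) over a, b, c, d, e (32 rows)
Evaluate each row (bits = a,b,c,d,e, MSB first):
  row 0 [00000]: (NOT 0 OR 0) -> 1
  row 1 [00001]: (NOT 0 OR 0) -> 1
  row 2 [00010]: (NOT 0 OR 0) -> 1
  row 3 [00011]: (NOT 0 OR 0) -> 1
  row 4 [00100]: (NOT 0 OR 0) -> 1
  row 5 [00101]: (NOT 0 OR 0) -> 1
  row 6 [00110]: (NOT 0 OR 0) -> 1
  row 7 [00111]: (NOT 0 OR 0) -> 1
  row 8 [01000]: (NOT 0 OR 1) -> 1
  row 9 [01001]: (NOT 0 OR 1) -> 1
  row 10 [01010]: (NOT 0 OR 1) -> 1
  row 11 [01011]: (NOT 0 OR 1) -> 1
  row 12 [01100]: (NOT 0 OR 1) -> 1
  row 13 [01101]: (NOT 0 OR 1) -> 1
  row 14 [01110]: (NOT 0 OR 1) -> 1
  row 15 [01111]: (NOT 0 OR 1) -> 1
  row 16 [10000]: (NOT 1 OR 0) -> 0
  row 17 [10001]: (NOT 1 OR 0) -> 0
  row 18 [10010]: (NOT 1 OR 0) -> 0
  row 19 [10011]: (NOT 1 OR 0) -> 0
  row 20 [10100]: (NOT 1 OR 0) -> 0
  row 21 [10101]: (NOT 1 OR 0) -> 0
  row 22 [10110]: (NOT 1 OR 0) -> 0
  row 23 [10111]: (NOT 1 OR 0) -> 0
  row 24 [11000]: (NOT 1 OR 1) -> 1
  row 25 [11001]: (NOT 1 OR 1) -> 1
  row 26 [11010]: (NOT 1 OR 1) -> 1
  row 27 [11011]: (NOT 1 OR 1) -> 1
  row 28 [11100]: (NOT 1 OR 1) -> 1
  row 29 [11101]: (NOT 1 OR 1) -> 1
  row 30 [11110]: (NOT 1 OR 1) -> 1
  row 31 [11111]: (NOT 1 OR 1) -> 1
Full result column, 4 rows per line (a,b,c fixed per line; d,e runs 00..11 left to right):
  rows 0-3 [a,b,c=000]: 1111  = hex F
  rows 4-7 [a,b,c=001]: 1111  = hex F
  rows 8-11 [a,b,c=010]: 1111  = hex F
  rows 12-15 [a,b,c=011]: 1111  = hex F
  rows 16-19 [a,b,c=100]: 0000  = hex 0
  rows 20-23 [a,b,c=101]: 0000  = hex 0
  rows 24-27 [a,b,c=110]: 1111  = hex F
  rows 28-31 [a,b,c=111]: 1111  = hex F
Output column (row 0 .. row 31) = 11111111111111110000000011111111
Output column grouped in 4s = 1111 1111 1111 1111 0000 0000 1111 1111 = 0xFFFF00FF
Convert to decimal digit by digit (value = value*16 + digit):
  F -> 15
  15*16 + 15 (F) = 255
  255*16 + 15 (F) = 4095
  4095*16 + 15 (F) = 65535
  65535*16 + 0 = 1048560
  1048560*16 + 0 = 16776960
  16776960*16 + 15 (F) = 268431375
  268431375*16 + 15 (F) = 4294902015
Decimal = 4294902015

4294902015


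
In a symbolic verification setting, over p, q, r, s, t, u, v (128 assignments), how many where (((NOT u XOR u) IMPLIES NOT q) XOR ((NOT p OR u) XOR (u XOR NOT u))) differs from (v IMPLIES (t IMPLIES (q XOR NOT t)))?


F1 = (((NOT u XOR u) IMPLIES NOT q) XOR ((NOT p OR u) XOR (u XOR NOT u)))
F2 = (v IMPLIES (t IMPLIES (q XOR NOT t)))
Evaluate both on each of 128 rows (bits = p,q,r,s,t,u,v):
  row 0 [0000000]: F1=1 F2=1 -> 0
  row 1 [0000001]: F1=1 F2=1 -> 0
  row 2 [0000010]: F1=1 F2=1 -> 0
  row 3 [0000011]: F1=1 F2=1 -> 0
  row 4 [0000100]: F1=1 F2=1 -> 0
  (every remaining row is evaluated the same way; all 128 results are listed next)
Full result column, 8 rows per line (p,q,r,s fixed per line; t,u,v runs 000..111 left to right):
  rows 0-7 [p,q,r,s=0000]: 00000101  (ones: 2)
  rows 8-15 [p,q,r,s=0001]: 00000101  (ones: 2)
  rows 16-23 [p,q,r,s=0010]: 00000101  (ones: 2)
  rows 24-31 [p,q,r,s=0011]: 00000101  (ones: 2)
  rows 32-39 [p,q,r,s=0100]: 11111111  (ones: 8)
  rows 40-47 [p,q,r,s=0101]: 11111111  (ones: 8)
  rows 48-55 [p,q,r,s=0110]: 11111111  (ones: 8)
  rows 56-63 [p,q,r,s=0111]: 11111111  (ones: 8)
  rows 64-71 [p,q,r,s=1000]: 11001001  (ones: 4)
  rows 72-79 [p,q,r,s=1001]: 11001001  (ones: 4)
  rows 80-87 [p,q,r,s=1010]: 11001001  (ones: 4)
  rows 88-95 [p,q,r,s=1011]: 11001001  (ones: 4)
  rows 96-103 [p,q,r,s=1100]: 00110011  (ones: 4)
  rows 104-111 [p,q,r,s=1101]: 00110011  (ones: 4)
  rows 112-119 [p,q,r,s=1110]: 00110011  (ones: 4)
  rows 120-127 [p,q,r,s=1111]: 00110011  (ones: 4)
Disagreements = 2+2+2+2+8+8+8+8+4+4+4+4+4+4+4+4 = 72

72


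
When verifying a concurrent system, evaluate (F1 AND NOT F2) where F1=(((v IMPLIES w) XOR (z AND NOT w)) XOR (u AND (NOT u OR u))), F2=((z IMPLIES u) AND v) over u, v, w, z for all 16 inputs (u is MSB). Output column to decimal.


F1 = (((v IMPLIES w) XOR (z AND NOT w)) XOR (u AND (NOT u OR u)))
F2 = ((z IMPLIES u) AND v)
Counterexample to F1=>F2 is where F1=1 and F2=0.
Evaluate each row (bits = u,v,w,z, MSB first):
  row 0 [0000]: F1=1 F2=0 -> F1&~F2 -> 1
  row 1 [0001]: F1=0 F2=0 -> F1&~F2 -> 0
  row 2 [0010]: F1=1 F2=0 -> F1&~F2 -> 1
  row 3 [0011]: F1=1 F2=0 -> F1&~F2 -> 1
  row 4 [0100]: F1=0 F2=1 -> F1&~F2 -> 0
  row 5 [0101]: F1=1 F2=0 -> F1&~F2 -> 1
  row 6 [0110]: F1=1 F2=1 -> F1&~F2 -> 0
  row 7 [0111]: F1=1 F2=0 -> F1&~F2 -> 1
  row 8 [1000]: F1=0 F2=0 -> F1&~F2 -> 0
  row 9 [1001]: F1=1 F2=0 -> F1&~F2 -> 1
  row 10 [1010]: F1=0 F2=0 -> F1&~F2 -> 0
  row 11 [1011]: F1=0 F2=0 -> F1&~F2 -> 0
  row 12 [1100]: F1=1 F2=1 -> F1&~F2 -> 0
  row 13 [1101]: F1=0 F2=1 -> F1&~F2 -> 0
  row 14 [1110]: F1=0 F2=1 -> F1&~F2 -> 0
  row 15 [1111]: F1=0 F2=1 -> F1&~F2 -> 0
Full result column, 4 rows per line (u,v fixed per line; w,z runs 00..11 left to right):
  rows 0-3 [u,v=00]: 1011  = hex B
  rows 4-7 [u,v=01]: 0101  = hex 5
  rows 8-11 [u,v=10]: 0100  = hex 4
  rows 12-15 [u,v=11]: 0000  = hex 0
Counterexample vector (row 0 .. row 15) = 1011010101000000
Output column grouped in 4s = 1011 0101 0100 0000 = 0xB540
Convert to decimal digit by digit (value = value*16 + digit):
  B -> 11
  11*16 + 5 = 181
  181*16 + 4 = 2900
  2900*16 + 0 = 46400
Decimal = 46400

46400


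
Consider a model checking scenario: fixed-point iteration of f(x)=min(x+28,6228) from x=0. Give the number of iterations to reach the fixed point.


Step 1: x=0, cap=6228, increment=28
Step 2: x grows by 28 each step until capped at 6228; fixed point is x=6228
Step 3: iterations = ceil(6228/28) = 223

223


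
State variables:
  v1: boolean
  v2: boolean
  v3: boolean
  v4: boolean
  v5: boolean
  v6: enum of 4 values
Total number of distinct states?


State space = product of domain sizes of all variables.
Domain sizes:
  v1 (boolean): 2
  v2 (boolean): 2
  v3 (boolean): 2
  v4 (boolean): 2
  v5 (boolean): 2
  v6 (enum of 4 values): 4
Product = 2 * 2 * 2 * 2 * 2 * 4 = 128

128


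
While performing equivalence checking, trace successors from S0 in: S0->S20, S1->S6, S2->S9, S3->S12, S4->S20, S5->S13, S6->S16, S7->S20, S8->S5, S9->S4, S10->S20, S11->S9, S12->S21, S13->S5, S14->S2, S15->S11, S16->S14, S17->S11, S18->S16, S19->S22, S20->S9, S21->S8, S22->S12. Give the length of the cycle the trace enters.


Trace from S0 until a state repeats:
  S0 -> S20 -> S9 -> S4 -> S20
S20 first seen at step 1, revisited at step 4.
Cycle length = 4 - 1 = 3

3


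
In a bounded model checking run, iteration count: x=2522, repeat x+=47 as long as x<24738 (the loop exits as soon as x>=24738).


Step 1: x goes from 2522 toward 24738 by 47; the body runs while x<24738, so iterations = ceil((bound-start)/step)
Step 2: Distance=22216
Step 3: ceil(22216/47)=473

473


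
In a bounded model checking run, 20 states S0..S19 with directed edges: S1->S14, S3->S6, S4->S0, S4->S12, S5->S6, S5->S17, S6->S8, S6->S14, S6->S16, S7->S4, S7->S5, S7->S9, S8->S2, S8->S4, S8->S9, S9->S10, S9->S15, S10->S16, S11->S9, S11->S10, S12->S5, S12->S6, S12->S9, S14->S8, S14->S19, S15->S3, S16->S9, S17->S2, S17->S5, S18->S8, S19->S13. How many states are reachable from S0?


BFS from S0:
  layer 0: {S0}
Reachable set: {S0}
Count = 1

1
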